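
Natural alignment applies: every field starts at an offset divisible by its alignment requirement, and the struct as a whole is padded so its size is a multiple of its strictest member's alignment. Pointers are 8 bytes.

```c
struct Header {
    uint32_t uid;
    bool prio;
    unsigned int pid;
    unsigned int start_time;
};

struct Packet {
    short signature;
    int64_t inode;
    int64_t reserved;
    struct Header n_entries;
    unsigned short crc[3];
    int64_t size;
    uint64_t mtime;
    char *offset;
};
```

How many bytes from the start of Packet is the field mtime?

Header: uid at 0 (size 4, align 4) → ends 4; prio at 4 (size 1, align 1) → ends 5; pad 3 to align 4 for pid; pid at 8 (size 4, align 4) → ends 12; start_time at 12 (size 4, align 4) → ends 16; total 16 bytes, alignment 4
signature at 0 (size 2, align 2) → ends 2
pad 6 to align 8 for inode
inode at 8 (size 8, align 8) → ends 16
reserved at 16 (size 8, align 8) → ends 24
n_entries at 24 (size 16, align 4) → ends 40
crc at 40 (size 6, align 2) → ends 46
pad 2 to align 8 for size
size at 48 (size 8, align 8) → ends 56
mtime at 56 (size 8, align 8) → ends 64

56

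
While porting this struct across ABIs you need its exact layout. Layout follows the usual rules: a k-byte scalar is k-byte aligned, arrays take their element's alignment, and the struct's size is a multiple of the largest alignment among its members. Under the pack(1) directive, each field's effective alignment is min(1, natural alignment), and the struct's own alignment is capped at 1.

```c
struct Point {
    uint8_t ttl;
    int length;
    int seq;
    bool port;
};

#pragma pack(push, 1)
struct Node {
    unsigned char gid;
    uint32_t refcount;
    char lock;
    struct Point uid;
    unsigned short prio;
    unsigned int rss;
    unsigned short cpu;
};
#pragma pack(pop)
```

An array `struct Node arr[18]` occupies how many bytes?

540

Point: @0: ttl [1B, align 1] → 1; +3 pad (align 4); @4: length [4B, align 4] → 8; @8: seq [4B, align 4] → 12; @12: port [1B, align 1] → 13; +3 tail pad (align 4); size 16, align 4
@0: gid [1B, align 1] → 1
@1: refcount [4B, align 1] → 5
@5: lock [1B, align 1] → 6
@6: uid [16B, align 1] → 22
@22: prio [2B, align 1] → 24
@24: rss [4B, align 1] → 28
@28: cpu [2B, align 1] → 30
size 30, align 1
array of 18: 18 × 30 = 540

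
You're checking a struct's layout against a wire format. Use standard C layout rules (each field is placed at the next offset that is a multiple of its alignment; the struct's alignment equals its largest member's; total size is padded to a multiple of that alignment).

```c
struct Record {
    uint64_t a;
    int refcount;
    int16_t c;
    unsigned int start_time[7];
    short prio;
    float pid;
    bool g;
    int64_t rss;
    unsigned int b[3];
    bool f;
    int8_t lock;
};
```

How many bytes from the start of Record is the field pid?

@0: a [8B, align 8] → 8
@8: refcount [4B, align 4] → 12
@12: c [2B, align 2] → 14
+2 pad (align 4)
@16: start_time [28B, align 4] → 44
@44: prio [2B, align 2] → 46
+2 pad (align 4)
@48: pid [4B, align 4] → 52

48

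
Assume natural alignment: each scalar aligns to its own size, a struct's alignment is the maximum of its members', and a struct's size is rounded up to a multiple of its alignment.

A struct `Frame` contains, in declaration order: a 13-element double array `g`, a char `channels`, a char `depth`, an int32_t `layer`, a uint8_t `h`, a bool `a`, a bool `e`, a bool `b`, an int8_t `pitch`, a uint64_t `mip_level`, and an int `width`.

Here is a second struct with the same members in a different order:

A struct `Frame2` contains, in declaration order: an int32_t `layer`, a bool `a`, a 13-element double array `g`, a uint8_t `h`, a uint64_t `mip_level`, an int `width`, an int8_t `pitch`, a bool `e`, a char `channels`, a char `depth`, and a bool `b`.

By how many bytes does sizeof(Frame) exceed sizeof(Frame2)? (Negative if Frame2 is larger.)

g at 0 (size 104, align 8) → ends 104
channels at 104 (size 1, align 1) → ends 105
depth at 105 (size 1, align 1) → ends 106
pad 2 to align 4 for layer
layer at 108 (size 4, align 4) → ends 112
h at 112 (size 1, align 1) → ends 113
a at 113 (size 1, align 1) → ends 114
e at 114 (size 1, align 1) → ends 115
b at 115 (size 1, align 1) → ends 116
pitch at 116 (size 1, align 1) → ends 117
pad 3 to align 8 for mip_level
mip_level at 120 (size 8, align 8) → ends 128
width at 128 (size 4, align 4) → ends 132
tail pad 4 to reach multiple of 8
total 136 bytes, alignment 8
— Frame2 —
layer at 0 (size 4, align 4) → ends 4
a at 4 (size 1, align 1) → ends 5
pad 3 to align 8 for g
g at 8 (size 104, align 8) → ends 112
h at 112 (size 1, align 1) → ends 113
pad 7 to align 8 for mip_level
mip_level at 120 (size 8, align 8) → ends 128
width at 128 (size 4, align 4) → ends 132
pitch at 132 (size 1, align 1) → ends 133
e at 133 (size 1, align 1) → ends 134
channels at 134 (size 1, align 1) → ends 135
depth at 135 (size 1, align 1) → ends 136
b at 136 (size 1, align 1) → ends 137
tail pad 7 to reach multiple of 8
total 144 bytes, alignment 8
136 − 144 = -8

-8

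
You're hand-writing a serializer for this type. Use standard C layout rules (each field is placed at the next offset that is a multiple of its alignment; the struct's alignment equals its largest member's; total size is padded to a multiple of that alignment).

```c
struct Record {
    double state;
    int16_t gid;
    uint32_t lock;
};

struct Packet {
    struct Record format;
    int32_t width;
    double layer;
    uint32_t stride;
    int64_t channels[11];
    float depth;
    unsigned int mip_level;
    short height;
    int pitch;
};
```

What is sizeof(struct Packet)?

144

Record: 0..8  state  (8B, 8-aligned); 8..10  gid  (2B, 2-aligned); 10..12  -- padding (2B); 12..16  lock  (4B, 4-aligned); sizeof = 16, alignof = 8
0..16  format  (16B, 8-aligned)
16..20  width  (4B, 4-aligned)
20..24  -- padding (4B)
24..32  layer  (8B, 8-aligned)
32..36  stride  (4B, 4-aligned)
36..40  -- padding (4B)
40..128  channels  (88B, 8-aligned)
128..132  depth  (4B, 4-aligned)
132..136  mip_level  (4B, 4-aligned)
136..138  height  (2B, 2-aligned)
138..140  -- padding (2B)
140..144  pitch  (4B, 4-aligned)
sizeof = 144, alignof = 8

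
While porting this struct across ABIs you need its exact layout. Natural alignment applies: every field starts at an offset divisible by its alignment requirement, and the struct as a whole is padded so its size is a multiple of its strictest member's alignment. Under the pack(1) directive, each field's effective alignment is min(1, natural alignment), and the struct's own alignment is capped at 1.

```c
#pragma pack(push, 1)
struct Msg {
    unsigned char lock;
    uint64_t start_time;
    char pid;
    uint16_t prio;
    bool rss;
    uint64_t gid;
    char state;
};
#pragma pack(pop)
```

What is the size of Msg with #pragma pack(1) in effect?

@0: lock [1B, align 1] → 1
@1: start_time [8B, align 1] → 9
@9: pid [1B, align 1] → 10
@10: prio [2B, align 1] → 12
@12: rss [1B, align 1] → 13
@13: gid [8B, align 1] → 21
@21: state [1B, align 1] → 22
size 22, align 1

22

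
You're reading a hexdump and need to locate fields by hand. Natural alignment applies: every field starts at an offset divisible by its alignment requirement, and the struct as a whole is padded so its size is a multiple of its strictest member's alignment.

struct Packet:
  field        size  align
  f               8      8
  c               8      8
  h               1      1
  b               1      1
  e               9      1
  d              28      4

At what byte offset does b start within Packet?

17

0..8  f  (8B, 8-aligned)
8..16  c  (8B, 8-aligned)
16..17  h  (1B, 1-aligned)
17..18  b  (1B, 1-aligned)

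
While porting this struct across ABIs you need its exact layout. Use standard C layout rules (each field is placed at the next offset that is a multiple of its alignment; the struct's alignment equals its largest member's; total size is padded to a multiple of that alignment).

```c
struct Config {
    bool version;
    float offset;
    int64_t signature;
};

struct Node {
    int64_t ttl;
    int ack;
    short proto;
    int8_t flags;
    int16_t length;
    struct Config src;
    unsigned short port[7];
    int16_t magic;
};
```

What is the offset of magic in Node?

Config: 0..1  version  (1B, 1-aligned); 1..4  -- padding (3B); 4..8  offset  (4B, 4-aligned); 8..16  signature  (8B, 8-aligned); sizeof = 16, alignof = 8
0..8  ttl  (8B, 8-aligned)
8..12  ack  (4B, 4-aligned)
12..14  proto  (2B, 2-aligned)
14..15  flags  (1B, 1-aligned)
15..16  -- padding (1B)
16..18  length  (2B, 2-aligned)
18..24  -- padding (6B)
24..40  src  (16B, 8-aligned)
40..54  port  (14B, 2-aligned)
54..56  magic  (2B, 2-aligned)

54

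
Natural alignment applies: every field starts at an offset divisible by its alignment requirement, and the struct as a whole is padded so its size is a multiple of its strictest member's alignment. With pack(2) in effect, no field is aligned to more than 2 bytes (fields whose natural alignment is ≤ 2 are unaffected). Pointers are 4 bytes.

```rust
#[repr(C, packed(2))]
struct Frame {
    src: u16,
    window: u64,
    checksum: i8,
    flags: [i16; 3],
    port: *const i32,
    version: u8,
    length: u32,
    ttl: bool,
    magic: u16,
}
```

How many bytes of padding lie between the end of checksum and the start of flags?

0..2  src  (2B, 2-aligned)
2..10  window  (8B, 2-aligned)
10..11  checksum  (1B, 1-aligned)
11..12  -- padding (1B)
12..18  flags  (6B, 2-aligned)

1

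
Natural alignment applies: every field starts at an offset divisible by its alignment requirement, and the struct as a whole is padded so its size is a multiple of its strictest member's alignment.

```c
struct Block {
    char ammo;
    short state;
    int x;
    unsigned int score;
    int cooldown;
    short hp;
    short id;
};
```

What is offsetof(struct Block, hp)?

16

0..1  ammo  (1B, 1-aligned)
1..2  -- padding (1B)
2..4  state  (2B, 2-aligned)
4..8  x  (4B, 4-aligned)
8..12  score  (4B, 4-aligned)
12..16  cooldown  (4B, 4-aligned)
16..18  hp  (2B, 2-aligned)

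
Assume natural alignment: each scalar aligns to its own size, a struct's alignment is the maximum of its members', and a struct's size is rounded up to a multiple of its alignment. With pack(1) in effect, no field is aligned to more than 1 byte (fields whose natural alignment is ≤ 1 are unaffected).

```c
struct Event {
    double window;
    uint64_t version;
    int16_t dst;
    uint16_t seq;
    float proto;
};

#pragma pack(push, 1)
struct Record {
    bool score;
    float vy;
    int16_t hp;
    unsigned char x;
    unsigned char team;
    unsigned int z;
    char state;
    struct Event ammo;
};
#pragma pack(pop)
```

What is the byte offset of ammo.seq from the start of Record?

32

Event: window at 0 (size 8, align 8) → ends 8; version at 8 (size 8, align 8) → ends 16; dst at 16 (size 2, align 2) → ends 18; seq at 18 (size 2, align 2) → ends 20; proto at 20 (size 4, align 4) → ends 24; total 24 bytes, alignment 8
score at 0 (size 1, align 1) → ends 1
vy at 1 (size 4, align 1) → ends 5
hp at 5 (size 2, align 1) → ends 7
x at 7 (size 1, align 1) → ends 8
team at 8 (size 1, align 1) → ends 9
z at 9 (size 4, align 1) → ends 13
state at 13 (size 1, align 1) → ends 14
ammo at 14 (size 24, align 1) → ends 38
within Event: seq at 18
14 + 18 = 32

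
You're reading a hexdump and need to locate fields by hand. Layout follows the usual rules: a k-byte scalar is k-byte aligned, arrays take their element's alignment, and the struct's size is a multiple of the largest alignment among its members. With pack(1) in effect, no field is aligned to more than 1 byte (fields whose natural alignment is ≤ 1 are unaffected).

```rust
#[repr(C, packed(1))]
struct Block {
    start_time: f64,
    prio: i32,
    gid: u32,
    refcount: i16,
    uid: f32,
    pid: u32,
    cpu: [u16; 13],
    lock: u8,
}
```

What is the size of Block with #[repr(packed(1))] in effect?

53

@0: start_time [8B, align 1] → 8
@8: prio [4B, align 1] → 12
@12: gid [4B, align 1] → 16
@16: refcount [2B, align 1] → 18
@18: uid [4B, align 1] → 22
@22: pid [4B, align 1] → 26
@26: cpu [26B, align 1] → 52
@52: lock [1B, align 1] → 53
size 53, align 1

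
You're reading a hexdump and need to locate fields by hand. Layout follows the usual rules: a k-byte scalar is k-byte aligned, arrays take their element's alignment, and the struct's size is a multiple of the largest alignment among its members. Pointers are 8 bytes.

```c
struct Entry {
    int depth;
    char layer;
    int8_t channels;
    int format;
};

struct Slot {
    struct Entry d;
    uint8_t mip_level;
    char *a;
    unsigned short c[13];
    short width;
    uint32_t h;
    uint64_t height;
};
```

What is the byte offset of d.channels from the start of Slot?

Entry: depth at 0 (size 4, align 4) → ends 4; layer at 4 (size 1, align 1) → ends 5; channels at 5 (size 1, align 1) → ends 6; pad 2 to align 4 for format; format at 8 (size 4, align 4) → ends 12; total 12 bytes, alignment 4
d at 0 (size 12, align 4) → ends 12
within Entry: channels at 5
0 + 5 = 5

5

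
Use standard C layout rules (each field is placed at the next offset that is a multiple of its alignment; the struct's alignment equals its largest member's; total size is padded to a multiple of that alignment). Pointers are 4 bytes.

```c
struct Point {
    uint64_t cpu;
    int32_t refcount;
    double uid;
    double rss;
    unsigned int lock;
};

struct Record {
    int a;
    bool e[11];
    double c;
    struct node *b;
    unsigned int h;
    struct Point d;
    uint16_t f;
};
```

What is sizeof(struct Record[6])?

Point: @0: cpu [8B, align 8] → 8; @8: refcount [4B, align 4] → 12; +4 pad (align 8); @16: uid [8B, align 8] → 24; @24: rss [8B, align 8] → 32; @32: lock [4B, align 4] → 36; +4 tail pad (align 8); size 40, align 8
@0: a [4B, align 4] → 4
@4: e [11B, align 1] → 15
+1 pad (align 8)
@16: c [8B, align 8] → 24
@24: b [4B, align 4] → 28
@28: h [4B, align 4] → 32
@32: d [40B, align 8] → 72
@72: f [2B, align 2] → 74
+6 tail pad (align 8)
size 80, align 8
array of 6: 6 × 80 = 480

480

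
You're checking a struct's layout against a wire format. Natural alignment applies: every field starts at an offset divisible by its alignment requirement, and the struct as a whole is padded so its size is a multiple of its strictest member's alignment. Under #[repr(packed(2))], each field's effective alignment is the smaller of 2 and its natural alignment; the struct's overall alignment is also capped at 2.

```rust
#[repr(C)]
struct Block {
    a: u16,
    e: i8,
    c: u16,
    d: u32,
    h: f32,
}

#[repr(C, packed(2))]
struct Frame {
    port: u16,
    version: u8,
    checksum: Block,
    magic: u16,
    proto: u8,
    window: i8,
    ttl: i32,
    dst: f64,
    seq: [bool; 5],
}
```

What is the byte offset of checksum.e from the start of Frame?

Block: a at 0 (size 2, align 2) → ends 2; e at 2 (size 1, align 1) → ends 3; pad 1 to align 2 for c; c at 4 (size 2, align 2) → ends 6; pad 2 to align 4 for d; d at 8 (size 4, align 4) → ends 12; h at 12 (size 4, align 4) → ends 16; total 16 bytes, alignment 4
port at 0 (size 2, align 2) → ends 2
version at 2 (size 1, align 1) → ends 3
pad 1 to align 2 for checksum
checksum at 4 (size 16, align 2) → ends 20
within Block: e at 2
4 + 2 = 6

6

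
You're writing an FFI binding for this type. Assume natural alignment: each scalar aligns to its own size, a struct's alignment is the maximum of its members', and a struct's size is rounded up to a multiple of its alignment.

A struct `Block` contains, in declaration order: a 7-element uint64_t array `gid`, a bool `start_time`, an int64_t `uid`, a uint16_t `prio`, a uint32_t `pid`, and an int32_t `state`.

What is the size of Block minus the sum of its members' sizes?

0..56  gid  (56B, 8-aligned)
56..57  start_time  (1B, 1-aligned)
57..64  -- padding (7B)
64..72  uid  (8B, 8-aligned)
72..74  prio  (2B, 2-aligned)
74..76  -- padding (2B)
76..80  pid  (4B, 4-aligned)
80..84  state  (4B, 4-aligned)
84..88  -- tail padding (4B)
sizeof = 88, alignof = 8
data bytes 75, size 88 → padding 13

13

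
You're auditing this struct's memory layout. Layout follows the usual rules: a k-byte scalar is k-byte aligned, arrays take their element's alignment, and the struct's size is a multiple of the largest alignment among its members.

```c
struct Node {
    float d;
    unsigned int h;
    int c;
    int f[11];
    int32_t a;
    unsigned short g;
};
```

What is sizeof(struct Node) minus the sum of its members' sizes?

d at 0 (size 4, align 4) → ends 4
h at 4 (size 4, align 4) → ends 8
c at 8 (size 4, align 4) → ends 12
f at 12 (size 44, align 4) → ends 56
a at 56 (size 4, align 4) → ends 60
g at 60 (size 2, align 2) → ends 62
tail pad 2 to reach multiple of 4
total 64 bytes, alignment 4
data bytes 62, size 64 → padding 2

2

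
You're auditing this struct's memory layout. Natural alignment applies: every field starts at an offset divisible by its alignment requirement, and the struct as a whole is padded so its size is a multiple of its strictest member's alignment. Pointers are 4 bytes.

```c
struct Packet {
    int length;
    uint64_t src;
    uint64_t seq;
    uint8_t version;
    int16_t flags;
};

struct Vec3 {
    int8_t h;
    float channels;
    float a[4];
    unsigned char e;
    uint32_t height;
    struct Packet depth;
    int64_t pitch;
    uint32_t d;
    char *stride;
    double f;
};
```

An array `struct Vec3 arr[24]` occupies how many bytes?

2112

Packet: 0..4  length  (4B, 4-aligned); 4..8  -- padding (4B); 8..16  src  (8B, 8-aligned); 16..24  seq  (8B, 8-aligned); 24..25  version  (1B, 1-aligned); 25..26  -- padding (1B); 26..28  flags  (2B, 2-aligned); 28..32  -- tail padding (4B); sizeof = 32, alignof = 8
0..1  h  (1B, 1-aligned)
1..4  -- padding (3B)
4..8  channels  (4B, 4-aligned)
8..24  a  (16B, 4-aligned)
24..25  e  (1B, 1-aligned)
25..28  -- padding (3B)
28..32  height  (4B, 4-aligned)
32..64  depth  (32B, 8-aligned)
64..72  pitch  (8B, 8-aligned)
72..76  d  (4B, 4-aligned)
76..80  stride  (4B, 4-aligned)
80..88  f  (8B, 8-aligned)
sizeof = 88, alignof = 8
array of 24: 24 × 88 = 2112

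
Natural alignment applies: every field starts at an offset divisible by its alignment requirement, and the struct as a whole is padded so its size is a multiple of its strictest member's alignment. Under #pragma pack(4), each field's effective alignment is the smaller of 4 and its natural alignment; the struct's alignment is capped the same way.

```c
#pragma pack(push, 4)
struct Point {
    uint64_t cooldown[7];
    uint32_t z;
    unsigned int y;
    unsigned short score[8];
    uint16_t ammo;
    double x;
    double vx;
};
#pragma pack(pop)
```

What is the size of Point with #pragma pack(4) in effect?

@0: cooldown [56B, align 4] → 56
@56: z [4B, align 4] → 60
@60: y [4B, align 4] → 64
@64: score [16B, align 2] → 80
@80: ammo [2B, align 2] → 82
+2 pad (align 4)
@84: x [8B, align 4] → 92
@92: vx [8B, align 4] → 100
size 100, align 4

100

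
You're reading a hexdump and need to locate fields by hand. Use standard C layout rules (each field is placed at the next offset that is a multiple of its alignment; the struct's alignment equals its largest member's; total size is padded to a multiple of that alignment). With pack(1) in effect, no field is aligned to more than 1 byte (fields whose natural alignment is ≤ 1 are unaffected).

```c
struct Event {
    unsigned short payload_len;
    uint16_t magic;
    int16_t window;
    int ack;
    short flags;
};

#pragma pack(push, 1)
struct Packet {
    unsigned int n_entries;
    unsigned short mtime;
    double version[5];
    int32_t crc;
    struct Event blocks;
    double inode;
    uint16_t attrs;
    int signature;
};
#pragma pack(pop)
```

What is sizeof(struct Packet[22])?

Event: @0: payload_len [2B, align 2] → 2; @2: magic [2B, align 2] → 4; @4: window [2B, align 2] → 6; +2 pad (align 4); @8: ack [4B, align 4] → 12; @12: flags [2B, align 2] → 14; +2 tail pad (align 4); size 16, align 4
@0: n_entries [4B, align 1] → 4
@4: mtime [2B, align 1] → 6
@6: version [40B, align 1] → 46
@46: crc [4B, align 1] → 50
@50: blocks [16B, align 1] → 66
@66: inode [8B, align 1] → 74
@74: attrs [2B, align 1] → 76
@76: signature [4B, align 1] → 80
size 80, align 1
array of 22: 22 × 80 = 1760

1760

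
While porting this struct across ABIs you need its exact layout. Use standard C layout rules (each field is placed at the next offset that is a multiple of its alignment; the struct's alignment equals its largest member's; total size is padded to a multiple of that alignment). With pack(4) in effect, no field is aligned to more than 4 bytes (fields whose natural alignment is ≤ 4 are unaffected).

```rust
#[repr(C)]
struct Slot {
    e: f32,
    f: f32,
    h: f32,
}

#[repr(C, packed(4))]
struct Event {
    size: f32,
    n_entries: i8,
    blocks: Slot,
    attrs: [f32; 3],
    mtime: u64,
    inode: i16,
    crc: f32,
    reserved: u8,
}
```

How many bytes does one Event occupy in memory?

Slot: 0..4  e  (4B, 4-aligned); 4..8  f  (4B, 4-aligned); 8..12  h  (4B, 4-aligned); sizeof = 12, alignof = 4
0..4  size  (4B, 4-aligned)
4..5  n_entries  (1B, 1-aligned)
5..8  -- padding (3B)
8..20  blocks  (12B, 4-aligned)
20..32  attrs  (12B, 4-aligned)
32..40  mtime  (8B, 4-aligned)
40..42  inode  (2B, 2-aligned)
42..44  -- padding (2B)
44..48  crc  (4B, 4-aligned)
48..49  reserved  (1B, 1-aligned)
49..52  -- tail padding (3B)
sizeof = 52, alignof = 4

52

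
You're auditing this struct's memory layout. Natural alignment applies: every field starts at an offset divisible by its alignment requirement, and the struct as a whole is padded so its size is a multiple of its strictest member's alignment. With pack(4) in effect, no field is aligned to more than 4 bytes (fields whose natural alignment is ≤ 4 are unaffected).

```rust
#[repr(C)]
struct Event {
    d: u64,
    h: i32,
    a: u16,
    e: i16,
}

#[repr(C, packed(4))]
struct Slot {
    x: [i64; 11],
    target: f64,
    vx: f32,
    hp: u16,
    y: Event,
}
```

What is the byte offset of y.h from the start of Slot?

Event: 0..8  d  (8B, 8-aligned); 8..12  h  (4B, 4-aligned); 12..14  a  (2B, 2-aligned); 14..16  e  (2B, 2-aligned); sizeof = 16, alignof = 8
0..88  x  (88B, 4-aligned)
88..96  target  (8B, 4-aligned)
96..100  vx  (4B, 4-aligned)
100..102  hp  (2B, 2-aligned)
102..104  -- padding (2B)
104..120  y  (16B, 4-aligned)
within Event: h at 8
104 + 8 = 112

112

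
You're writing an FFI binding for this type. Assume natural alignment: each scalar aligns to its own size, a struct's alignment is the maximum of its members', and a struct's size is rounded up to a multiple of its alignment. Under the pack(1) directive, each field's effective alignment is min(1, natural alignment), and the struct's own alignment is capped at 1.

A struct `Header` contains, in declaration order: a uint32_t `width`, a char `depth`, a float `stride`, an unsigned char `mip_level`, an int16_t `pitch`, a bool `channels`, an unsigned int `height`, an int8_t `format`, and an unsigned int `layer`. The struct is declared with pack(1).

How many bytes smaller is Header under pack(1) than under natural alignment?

10

natural layout:
  @0: width [4B, align 4] → 4
  @4: depth [1B, align 1] → 5
  +3 pad (align 4)
  @8: stride [4B, align 4] → 12
  @12: mip_level [1B, align 1] → 13
  +1 pad (align 2)
  @14: pitch [2B, align 2] → 16
  @16: channels [1B, align 1] → 17
  +3 pad (align 4)
  @20: height [4B, align 4] → 24
  @24: format [1B, align 1] → 25
  +3 pad (align 4)
  @28: layer [4B, align 4] → 32
  size 32, align 4
packed(1) layout:
  @0: width [4B, align 1] → 4
  @4: depth [1B, align 1] → 5
  @5: stride [4B, align 1] → 9
  @9: mip_level [1B, align 1] → 10
  @10: pitch [2B, align 1] → 12
  @12: channels [1B, align 1] → 13
  @13: height [4B, align 1] → 17
  @17: format [1B, align 1] → 18
  @18: layer [4B, align 1] → 22
  size 22, align 1
32 − 22 = 10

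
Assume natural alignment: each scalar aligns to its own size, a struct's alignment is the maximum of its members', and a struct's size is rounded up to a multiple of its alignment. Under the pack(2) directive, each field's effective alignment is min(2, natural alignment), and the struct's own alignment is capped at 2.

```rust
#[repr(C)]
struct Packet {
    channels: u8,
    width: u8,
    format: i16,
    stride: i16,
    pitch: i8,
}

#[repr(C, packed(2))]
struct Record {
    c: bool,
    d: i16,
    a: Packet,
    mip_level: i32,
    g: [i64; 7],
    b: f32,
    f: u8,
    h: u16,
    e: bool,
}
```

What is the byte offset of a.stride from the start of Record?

Packet: @0: channels [1B, align 1] → 1; @1: width [1B, align 1] → 2; @2: format [2B, align 2] → 4; @4: stride [2B, align 2] → 6; @6: pitch [1B, align 1] → 7; +1 tail pad (align 2); size 8, align 2
@0: c [1B, align 1] → 1
+1 pad (align 2)
@2: d [2B, align 2] → 4
@4: a [8B, align 2] → 12
within Packet: stride at 4
4 + 4 = 8

8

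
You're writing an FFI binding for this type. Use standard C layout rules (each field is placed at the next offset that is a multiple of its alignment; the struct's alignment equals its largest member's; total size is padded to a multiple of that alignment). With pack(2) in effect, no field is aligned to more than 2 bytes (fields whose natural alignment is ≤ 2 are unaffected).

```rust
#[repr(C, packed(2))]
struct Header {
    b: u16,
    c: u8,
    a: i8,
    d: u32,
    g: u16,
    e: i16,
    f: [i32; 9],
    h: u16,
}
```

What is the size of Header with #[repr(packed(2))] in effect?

50

@0: b [2B, align 2] → 2
@2: c [1B, align 1] → 3
@3: a [1B, align 1] → 4
@4: d [4B, align 2] → 8
@8: g [2B, align 2] → 10
@10: e [2B, align 2] → 12
@12: f [36B, align 2] → 48
@48: h [2B, align 2] → 50
size 50, align 2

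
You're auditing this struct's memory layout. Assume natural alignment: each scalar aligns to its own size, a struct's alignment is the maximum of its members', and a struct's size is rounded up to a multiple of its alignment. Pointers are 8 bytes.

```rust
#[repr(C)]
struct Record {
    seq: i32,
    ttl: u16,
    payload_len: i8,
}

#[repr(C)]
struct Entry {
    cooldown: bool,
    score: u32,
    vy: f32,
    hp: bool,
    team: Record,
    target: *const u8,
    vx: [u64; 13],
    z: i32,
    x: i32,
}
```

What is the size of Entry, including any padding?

Record: @0: seq [4B, align 4] → 4; @4: ttl [2B, align 2] → 6; @6: payload_len [1B, align 1] → 7; +1 tail pad (align 4); size 8, align 4
@0: cooldown [1B, align 1] → 1
+3 pad (align 4)
@4: score [4B, align 4] → 8
@8: vy [4B, align 4] → 12
@12: hp [1B, align 1] → 13
+3 pad (align 4)
@16: team [8B, align 4] → 24
@24: target [8B, align 8] → 32
@32: vx [104B, align 8] → 136
@136: z [4B, align 4] → 140
@140: x [4B, align 4] → 144
size 144, align 8

144 bytes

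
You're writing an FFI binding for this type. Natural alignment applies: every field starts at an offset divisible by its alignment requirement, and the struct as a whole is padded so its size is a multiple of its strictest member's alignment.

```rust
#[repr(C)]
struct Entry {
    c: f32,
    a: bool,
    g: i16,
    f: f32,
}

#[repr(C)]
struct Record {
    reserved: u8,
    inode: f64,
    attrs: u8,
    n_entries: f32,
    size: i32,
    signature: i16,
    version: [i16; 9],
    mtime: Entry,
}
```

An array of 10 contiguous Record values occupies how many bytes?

640

Entry: @0: c [4B, align 4] → 4; @4: a [1B, align 1] → 5; +1 pad (align 2); @6: g [2B, align 2] → 8; @8: f [4B, align 4] → 12; size 12, align 4
@0: reserved [1B, align 1] → 1
+7 pad (align 8)
@8: inode [8B, align 8] → 16
@16: attrs [1B, align 1] → 17
+3 pad (align 4)
@20: n_entries [4B, align 4] → 24
@24: size [4B, align 4] → 28
@28: signature [2B, align 2] → 30
@30: version [18B, align 2] → 48
@48: mtime [12B, align 4] → 60
+4 tail pad (align 8)
size 64, align 8
array of 10: 10 × 64 = 640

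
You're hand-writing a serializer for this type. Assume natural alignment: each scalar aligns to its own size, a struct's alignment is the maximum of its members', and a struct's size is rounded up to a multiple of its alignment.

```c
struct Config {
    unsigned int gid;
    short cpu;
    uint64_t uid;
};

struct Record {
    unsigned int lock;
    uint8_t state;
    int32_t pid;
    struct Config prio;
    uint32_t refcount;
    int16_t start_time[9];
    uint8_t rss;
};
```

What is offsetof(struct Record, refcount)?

Config: 0..4  gid  (4B, 4-aligned); 4..6  cpu  (2B, 2-aligned); 6..8  -- padding (2B); 8..16  uid  (8B, 8-aligned); sizeof = 16, alignof = 8
0..4  lock  (4B, 4-aligned)
4..5  state  (1B, 1-aligned)
5..8  -- padding (3B)
8..12  pid  (4B, 4-aligned)
12..16  -- padding (4B)
16..32  prio  (16B, 8-aligned)
32..36  refcount  (4B, 4-aligned)

32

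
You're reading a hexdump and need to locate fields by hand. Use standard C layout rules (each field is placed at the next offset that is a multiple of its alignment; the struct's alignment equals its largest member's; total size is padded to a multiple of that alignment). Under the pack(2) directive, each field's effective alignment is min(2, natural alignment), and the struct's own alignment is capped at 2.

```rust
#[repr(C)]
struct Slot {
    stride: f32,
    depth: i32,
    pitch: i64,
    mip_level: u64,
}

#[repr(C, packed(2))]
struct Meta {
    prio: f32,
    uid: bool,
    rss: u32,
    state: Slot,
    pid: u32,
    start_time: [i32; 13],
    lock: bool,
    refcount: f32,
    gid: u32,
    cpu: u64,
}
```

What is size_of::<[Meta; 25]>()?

2700

Slot: 0..4  stride  (4B, 4-aligned); 4..8  depth  (4B, 4-aligned); 8..16  pitch  (8B, 8-aligned); 16..24  mip_level  (8B, 8-aligned); sizeof = 24, alignof = 8
0..4  prio  (4B, 2-aligned)
4..5  uid  (1B, 1-aligned)
5..6  -- padding (1B)
6..10  rss  (4B, 2-aligned)
10..34  state  (24B, 2-aligned)
34..38  pid  (4B, 2-aligned)
38..90  start_time  (52B, 2-aligned)
90..91  lock  (1B, 1-aligned)
91..92  -- padding (1B)
92..96  refcount  (4B, 2-aligned)
96..100  gid  (4B, 2-aligned)
100..108  cpu  (8B, 2-aligned)
sizeof = 108, alignof = 2
array of 25: 25 × 108 = 2700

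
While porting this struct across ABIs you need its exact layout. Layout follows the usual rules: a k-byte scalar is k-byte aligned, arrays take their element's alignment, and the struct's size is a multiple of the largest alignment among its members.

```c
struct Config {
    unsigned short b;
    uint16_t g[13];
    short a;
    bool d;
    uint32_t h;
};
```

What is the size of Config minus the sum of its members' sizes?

1

0..2  b  (2B, 2-aligned)
2..28  g  (26B, 2-aligned)
28..30  a  (2B, 2-aligned)
30..31  d  (1B, 1-aligned)
31..32  -- padding (1B)
32..36  h  (4B, 4-aligned)
sizeof = 36, alignof = 4
data bytes 35, size 36 → padding 1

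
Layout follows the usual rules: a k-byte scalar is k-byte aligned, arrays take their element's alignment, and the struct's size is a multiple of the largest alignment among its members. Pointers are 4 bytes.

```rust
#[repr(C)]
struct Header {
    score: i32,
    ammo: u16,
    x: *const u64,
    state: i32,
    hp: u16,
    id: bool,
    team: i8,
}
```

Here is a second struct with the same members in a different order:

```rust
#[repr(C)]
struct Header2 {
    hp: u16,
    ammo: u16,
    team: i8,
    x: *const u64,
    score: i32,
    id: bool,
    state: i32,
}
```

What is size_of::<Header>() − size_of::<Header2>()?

score at 0 (size 4, align 4) → ends 4
ammo at 4 (size 2, align 2) → ends 6
pad 2 to align 4 for x
x at 8 (size 4, align 4) → ends 12
state at 12 (size 4, align 4) → ends 16
hp at 16 (size 2, align 2) → ends 18
id at 18 (size 1, align 1) → ends 19
team at 19 (size 1, align 1) → ends 20
total 20 bytes, alignment 4
— Header2 —
hp at 0 (size 2, align 2) → ends 2
ammo at 2 (size 2, align 2) → ends 4
team at 4 (size 1, align 1) → ends 5
pad 3 to align 4 for x
x at 8 (size 4, align 4) → ends 12
score at 12 (size 4, align 4) → ends 16
id at 16 (size 1, align 1) → ends 17
pad 3 to align 4 for state
state at 20 (size 4, align 4) → ends 24
total 24 bytes, alignment 4
20 − 24 = -4

-4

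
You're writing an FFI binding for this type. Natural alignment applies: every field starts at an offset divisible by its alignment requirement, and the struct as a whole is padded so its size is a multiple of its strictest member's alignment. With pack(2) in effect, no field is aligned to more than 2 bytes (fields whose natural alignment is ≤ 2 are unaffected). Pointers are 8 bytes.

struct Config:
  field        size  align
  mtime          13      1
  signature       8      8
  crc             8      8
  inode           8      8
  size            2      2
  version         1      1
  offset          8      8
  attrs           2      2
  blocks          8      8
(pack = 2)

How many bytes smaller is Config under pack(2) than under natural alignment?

12

natural layout:
  mtime at 0 (size 13, align 1) → ends 13
  pad 3 to align 8 for signature
  signature at 16 (size 8, align 8) → ends 24
  crc at 24 (size 8, align 8) → ends 32
  inode at 32 (size 8, align 8) → ends 40
  size at 40 (size 2, align 2) → ends 42
  version at 42 (size 1, align 1) → ends 43
  pad 5 to align 8 for offset
  offset at 48 (size 8, align 8) → ends 56
  attrs at 56 (size 2, align 2) → ends 58
  pad 6 to align 8 for blocks
  blocks at 64 (size 8, align 8) → ends 72
  total 72 bytes, alignment 8
packed(2) layout:
  mtime at 0 (size 13, align 1) → ends 13
  pad 1 to align 2 for signature
  signature at 14 (size 8, align 2) → ends 22
  crc at 22 (size 8, align 2) → ends 30
  inode at 30 (size 8, align 2) → ends 38
  size at 38 (size 2, align 2) → ends 40
  version at 40 (size 1, align 1) → ends 41
  pad 1 to align 2 for offset
  offset at 42 (size 8, align 2) → ends 50
  attrs at 50 (size 2, align 2) → ends 52
  blocks at 52 (size 8, align 2) → ends 60
  total 60 bytes, alignment 2
72 − 60 = 12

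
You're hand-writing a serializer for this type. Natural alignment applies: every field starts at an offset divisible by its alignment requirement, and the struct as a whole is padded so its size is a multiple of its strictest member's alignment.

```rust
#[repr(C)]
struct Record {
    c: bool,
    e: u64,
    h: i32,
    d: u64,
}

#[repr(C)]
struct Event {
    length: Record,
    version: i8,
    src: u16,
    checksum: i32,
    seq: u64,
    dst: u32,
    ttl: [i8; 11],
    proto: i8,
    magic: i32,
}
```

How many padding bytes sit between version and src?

Record: 0..1  c  (1B, 1-aligned); 1..8  -- padding (7B); 8..16  e  (8B, 8-aligned); 16..20  h  (4B, 4-aligned); 20..24  -- padding (4B); 24..32  d  (8B, 8-aligned); sizeof = 32, alignof = 8
0..32  length  (32B, 8-aligned)
32..33  version  (1B, 1-aligned)
33..34  -- padding (1B)
34..36  src  (2B, 2-aligned)

1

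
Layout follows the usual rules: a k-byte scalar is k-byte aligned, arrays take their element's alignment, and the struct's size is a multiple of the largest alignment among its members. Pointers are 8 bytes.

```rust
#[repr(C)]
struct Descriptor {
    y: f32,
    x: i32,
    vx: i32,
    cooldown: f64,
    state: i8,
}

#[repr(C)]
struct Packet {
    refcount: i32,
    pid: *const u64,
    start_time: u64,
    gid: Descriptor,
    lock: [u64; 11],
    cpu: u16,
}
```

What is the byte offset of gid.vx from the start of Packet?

32

Descriptor: @0: y [4B, align 4] → 4; @4: x [4B, align 4] → 8; @8: vx [4B, align 4] → 12; +4 pad (align 8); @16: cooldown [8B, align 8] → 24; @24: state [1B, align 1] → 25; +7 tail pad (align 8); size 32, align 8
@0: refcount [4B, align 4] → 4
+4 pad (align 8)
@8: pid [8B, align 8] → 16
@16: start_time [8B, align 8] → 24
@24: gid [32B, align 8] → 56
within Descriptor: vx at 8
24 + 8 = 32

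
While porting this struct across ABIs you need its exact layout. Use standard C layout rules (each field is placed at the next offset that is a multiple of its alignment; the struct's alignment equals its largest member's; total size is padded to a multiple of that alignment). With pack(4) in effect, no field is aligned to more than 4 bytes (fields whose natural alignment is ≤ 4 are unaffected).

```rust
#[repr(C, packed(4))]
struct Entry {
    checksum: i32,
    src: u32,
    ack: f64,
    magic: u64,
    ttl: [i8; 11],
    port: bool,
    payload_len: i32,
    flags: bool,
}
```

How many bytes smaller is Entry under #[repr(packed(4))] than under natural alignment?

natural layout:
  checksum at 0 (size 4, align 4) → ends 4
  src at 4 (size 4, align 4) → ends 8
  ack at 8 (size 8, align 8) → ends 16
  magic at 16 (size 8, align 8) → ends 24
  ttl at 24 (size 11, align 1) → ends 35
  port at 35 (size 1, align 1) → ends 36
  payload_len at 36 (size 4, align 4) → ends 40
  flags at 40 (size 1, align 1) → ends 41
  tail pad 7 to reach multiple of 8
  total 48 bytes, alignment 8
packed(4) layout:
  checksum at 0 (size 4, align 4) → ends 4
  src at 4 (size 4, align 4) → ends 8
  ack at 8 (size 8, align 4) → ends 16
  magic at 16 (size 8, align 4) → ends 24
  ttl at 24 (size 11, align 1) → ends 35
  port at 35 (size 1, align 1) → ends 36
  payload_len at 36 (size 4, align 4) → ends 40
  flags at 40 (size 1, align 1) → ends 41
  tail pad 3 to reach multiple of 4
  total 44 bytes, alignment 4
48 − 44 = 4

4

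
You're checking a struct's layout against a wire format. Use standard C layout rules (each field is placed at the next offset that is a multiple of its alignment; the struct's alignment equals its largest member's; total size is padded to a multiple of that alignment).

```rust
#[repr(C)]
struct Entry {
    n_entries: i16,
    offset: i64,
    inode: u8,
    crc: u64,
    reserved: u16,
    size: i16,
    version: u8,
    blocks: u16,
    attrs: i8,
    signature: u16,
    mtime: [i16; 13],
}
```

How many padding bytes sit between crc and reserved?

@0: n_entries [2B, align 2] → 2
+6 pad (align 8)
@8: offset [8B, align 8] → 16
@16: inode [1B, align 1] → 17
+7 pad (align 8)
@24: crc [8B, align 8] → 32
@32: reserved [2B, align 2] → 34

0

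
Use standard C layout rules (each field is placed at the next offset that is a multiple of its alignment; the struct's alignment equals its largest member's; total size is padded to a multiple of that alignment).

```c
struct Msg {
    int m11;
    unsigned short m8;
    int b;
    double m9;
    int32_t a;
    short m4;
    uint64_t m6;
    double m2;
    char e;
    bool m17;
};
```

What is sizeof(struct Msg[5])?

m11 at 0 (size 4, align 4) → ends 4
m8 at 4 (size 2, align 2) → ends 6
pad 2 to align 4 for b
b at 8 (size 4, align 4) → ends 12
pad 4 to align 8 for m9
m9 at 16 (size 8, align 8) → ends 24
a at 24 (size 4, align 4) → ends 28
m4 at 28 (size 2, align 2) → ends 30
pad 2 to align 8 for m6
m6 at 32 (size 8, align 8) → ends 40
m2 at 40 (size 8, align 8) → ends 48
e at 48 (size 1, align 1) → ends 49
m17 at 49 (size 1, align 1) → ends 50
tail pad 6 to reach multiple of 8
total 56 bytes, alignment 8
array of 5: 5 × 56 = 280

280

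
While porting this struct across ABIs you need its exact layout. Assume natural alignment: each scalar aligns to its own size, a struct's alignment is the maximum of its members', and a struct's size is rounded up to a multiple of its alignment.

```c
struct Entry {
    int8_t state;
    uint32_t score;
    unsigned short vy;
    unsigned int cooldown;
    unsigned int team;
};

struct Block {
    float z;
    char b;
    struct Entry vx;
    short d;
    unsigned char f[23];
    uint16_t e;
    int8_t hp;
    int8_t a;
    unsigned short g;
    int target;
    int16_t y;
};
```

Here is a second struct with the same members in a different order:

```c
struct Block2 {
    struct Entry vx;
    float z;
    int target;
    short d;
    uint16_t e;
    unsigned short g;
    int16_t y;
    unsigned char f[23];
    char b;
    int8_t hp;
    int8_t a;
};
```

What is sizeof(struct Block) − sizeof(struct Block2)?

4

Entry: @0: state [1B, align 1] → 1; +3 pad (align 4); @4: score [4B, align 4] → 8; @8: vy [2B, align 2] → 10; +2 pad (align 4); @12: cooldown [4B, align 4] → 16; @16: team [4B, align 4] → 20; size 20, align 4
@0: z [4B, align 4] → 4
@4: b [1B, align 1] → 5
+3 pad (align 4)
@8: vx [20B, align 4] → 28
@28: d [2B, align 2] → 30
@30: f [23B, align 1] → 53
+1 pad (align 2)
@54: e [2B, align 2] → 56
@56: hp [1B, align 1] → 57
@57: a [1B, align 1] → 58
@58: g [2B, align 2] → 60
@60: target [4B, align 4] → 64
@64: y [2B, align 2] → 66
+2 tail pad (align 4)
size 68, align 4
— Block2 —
@0: vx [20B, align 4] → 20
@20: z [4B, align 4] → 24
@24: target [4B, align 4] → 28
@28: d [2B, align 2] → 30
@30: e [2B, align 2] → 32
@32: g [2B, align 2] → 34
@34: y [2B, align 2] → 36
@36: f [23B, align 1] → 59
@59: b [1B, align 1] → 60
@60: hp [1B, align 1] → 61
@61: a [1B, align 1] → 62
+2 tail pad (align 4)
size 64, align 4
68 − 64 = 4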